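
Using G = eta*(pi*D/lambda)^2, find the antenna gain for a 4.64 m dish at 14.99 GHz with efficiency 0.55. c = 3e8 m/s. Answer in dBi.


lambda = c/f = 3e8 / 1.499e+10 = 0.02001334 m
G = eta*(pi*D/lambda)^2 = 0.55*(pi*4.64/0.02001334)^2
G = 291782.4404 (linear)
G = 10*log10(291782.4404) = 54.6506 dBi

54.6506 dBi


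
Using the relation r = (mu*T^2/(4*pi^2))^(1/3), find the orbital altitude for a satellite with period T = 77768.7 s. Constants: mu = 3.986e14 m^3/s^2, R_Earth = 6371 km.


T = 77768.7 s
r = (mu*T^2/(4*pi^2))^(1/3) = (3.986e14 * 77768.7^2 / (4*pi^2))^(1/3)
r = 3.9378794e+07 m = 39378.7941 km
alt = r - R_E = 39378.7941 - 6371 = 33007.7941 km

33007.7941 km


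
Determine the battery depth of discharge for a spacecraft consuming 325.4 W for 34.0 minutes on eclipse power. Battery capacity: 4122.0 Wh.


E_used = P * t / 60 = 325.4 * 34.0 / 60 = 184.3933 Wh
DOD = E_used / E_total * 100 = 184.3933 / 4122.0 * 100
DOD = 4.4734 %

4.4734 %


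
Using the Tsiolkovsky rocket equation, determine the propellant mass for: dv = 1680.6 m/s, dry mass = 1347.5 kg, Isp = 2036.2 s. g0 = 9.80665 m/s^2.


ve = Isp * g0 = 2036.2 * 9.80665 = 19968.300730 m/s
mass ratio = exp(dv/ve) = exp(1680.6/19968.300730) = 1.08780662
m_prop = m_dry * (mr - 1) = 1347.5 * (1.08780662 - 1)
m_prop = 118.3194 kg

118.3194 kg


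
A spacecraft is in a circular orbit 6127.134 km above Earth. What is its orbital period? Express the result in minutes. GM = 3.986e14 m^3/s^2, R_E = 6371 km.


r = 12498.1340 km = 1.2498134e+07 m
T = 2*pi*sqrt(r^3/mu) = 2*pi*sqrt(1.9522504e+21 / 3.986e14)
T = 13905.2559 s = 231.7543 min

231.7543 minutes


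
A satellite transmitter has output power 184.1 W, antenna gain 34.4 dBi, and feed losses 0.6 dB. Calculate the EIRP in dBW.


Pt = 184.1 W = 22.6505 dBW
EIRP = Pt_dBW + Gt - losses = 22.6505 + 34.4 - 0.6 = 56.4505 dBW

56.4505 dBW


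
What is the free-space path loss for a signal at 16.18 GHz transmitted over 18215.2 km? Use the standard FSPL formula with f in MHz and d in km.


f = 16.18 GHz = 16180.0000 MHz
d = 18215.2 km
FSPL = 32.44 + 20*log10(16180.0000) + 20*log10(18215.2)
FSPL = 32.44 + 84.1796 + 85.2087
FSPL = 201.8282 dB

201.8282 dB


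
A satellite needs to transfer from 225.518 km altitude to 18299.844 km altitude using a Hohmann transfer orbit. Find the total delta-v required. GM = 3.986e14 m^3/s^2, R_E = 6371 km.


r1 = 6596.5180 km = 6.596518e+06 m
r2 = 24670.8440 km = 2.4670844e+07 m
dv1 = sqrt(mu/r1)*(sqrt(2*r2/(r1+r2)) - 1) = 1991.6045 m/s
dv2 = sqrt(mu/r2)*(1 - sqrt(2*r1/(r1+r2))) = 1408.5636 m/s
total dv = |dv1| + |dv2| = 1991.6045 + 1408.5636 = 3400.1681 m/s = 3.4002 km/s

3.4002 km/s


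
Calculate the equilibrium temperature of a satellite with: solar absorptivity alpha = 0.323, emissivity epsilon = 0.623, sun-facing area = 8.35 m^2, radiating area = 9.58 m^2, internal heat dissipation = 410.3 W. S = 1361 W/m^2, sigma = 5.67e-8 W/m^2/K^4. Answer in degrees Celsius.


Numerator = alpha*S*A_sun + Q_int = 0.323*1361*8.35 + 410.3 = 4080.9851 W
Denominator = eps*sigma*A_rad = 0.623*5.67e-8*9.58 = 3.3840488e-07 W/K^4
T^4 = 1.2059475e+10 K^4
T = 331.3844 K = 58.2344 C

58.2344 degrees Celsius


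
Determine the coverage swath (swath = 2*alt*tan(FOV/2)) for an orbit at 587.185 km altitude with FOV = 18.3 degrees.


FOV = 18.3 deg = 0.3193953 rad
swath = 2 * alt * tan(FOV/2) = 2 * 587.185 * tan(0.1596976)
swath = 2 * 587.185 * 0.1610692
swath = 189.1549 km

189.1549 km


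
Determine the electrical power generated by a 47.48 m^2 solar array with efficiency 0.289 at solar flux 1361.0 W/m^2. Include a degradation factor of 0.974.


P = area * eta * S * degradation
P = 47.48 * 0.289 * 1361.0 * 0.974
P = 18189.7041 W

18189.7041 W


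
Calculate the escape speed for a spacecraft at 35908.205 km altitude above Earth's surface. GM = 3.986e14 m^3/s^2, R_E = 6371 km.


r = 6371.0 + 35908.205 = 42279.2050 km = 4.2279205e+07 m
v_esc = sqrt(2*mu/r) = sqrt(2*3.986e14 / 4.2279205e+07)
v_esc = 4342.3041 m/s = 4.3423 km/s

4.3423 km/s


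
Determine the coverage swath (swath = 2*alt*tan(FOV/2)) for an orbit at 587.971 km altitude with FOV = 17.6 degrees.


FOV = 17.6 deg = 0.3071779 rad
swath = 2 * alt * tan(FOV/2) = 2 * 587.971 * tan(0.153589)
swath = 2 * 587.971 * 0.1548082
swath = 182.0454 km

182.0454 km


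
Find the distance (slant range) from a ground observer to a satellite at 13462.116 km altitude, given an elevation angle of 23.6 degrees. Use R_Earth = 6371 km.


h = 13462.116 km, el = 23.6 deg
d = -R_E*sin(el) + sqrt((R_E*sin(el))^2 + 2*R_E*h + h^2)
d = -6371.0000*sin(0.4118977) + sqrt((6371.0000*0.400349)^2 + 2*6371.0000*13462.116 + 13462.116^2)
d = 16403.7566 km

16403.7566 km


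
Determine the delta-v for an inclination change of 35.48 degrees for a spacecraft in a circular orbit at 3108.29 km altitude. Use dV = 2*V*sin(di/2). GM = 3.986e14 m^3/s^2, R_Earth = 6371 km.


r = 9479.2900 km = 9.47929e+06 m
V = sqrt(mu/r) = 6484.5634 m/s
di = 35.48 deg = 0.6192428 rad
dV = 2*V*sin(di/2) = 2*6484.5634*sin(0.3096214)
dV = 3951.6679 m/s = 3.9517 km/s

3.9517 km/s


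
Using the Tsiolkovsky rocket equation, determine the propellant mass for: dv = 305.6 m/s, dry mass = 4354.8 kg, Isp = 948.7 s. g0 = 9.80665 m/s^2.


ve = Isp * g0 = 948.7 * 9.80665 = 9303.568855 m/s
mass ratio = exp(dv/ve) = exp(305.6/9303.568855) = 1.03339305
m_prop = m_dry * (mr - 1) = 4354.8 * (1.03339305 - 1)
m_prop = 145.4200 kg

145.4200 kg


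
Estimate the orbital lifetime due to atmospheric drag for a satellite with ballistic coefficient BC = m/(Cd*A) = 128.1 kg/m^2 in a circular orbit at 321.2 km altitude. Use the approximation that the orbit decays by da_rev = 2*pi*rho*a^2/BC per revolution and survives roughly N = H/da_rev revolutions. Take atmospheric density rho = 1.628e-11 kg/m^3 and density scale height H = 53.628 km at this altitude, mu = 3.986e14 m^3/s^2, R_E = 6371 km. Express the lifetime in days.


a = R_E + alt = 6692.2000 km = 6.6922e+06 m
da_rev = 2*pi*rho*a^2/BC = 2*pi*1.628e-11*(6.6922e+06)^2/128.1 = 35.762096 m per revolution
N = H/da_rev = 53628.0000 m / 35.762096 m = 1499.5765 revolutions
P = 2*pi*sqrt(a^3/mu) = 5448.3449 s
lifetime = N*P = 1499.5765 * 5448.3449 = 8.1702101e+06 s = 94.5626 days

94.5626 days


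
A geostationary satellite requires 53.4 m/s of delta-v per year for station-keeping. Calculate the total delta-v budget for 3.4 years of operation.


dV = rate * years = 53.4 * 3.4
dV = 181.5600 m/s

181.5600 m/s


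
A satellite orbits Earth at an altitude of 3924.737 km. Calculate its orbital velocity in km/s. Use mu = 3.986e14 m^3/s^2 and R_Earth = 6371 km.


r = R_E + alt = 6371.0 + 3924.737 = 10295.7370 km = 1.0295737e+07 m
v = sqrt(mu/r) = sqrt(3.986e14 / 1.0295737e+07) = 6222.1421 m/s = 6.2221 km/s

6.2221 km/s


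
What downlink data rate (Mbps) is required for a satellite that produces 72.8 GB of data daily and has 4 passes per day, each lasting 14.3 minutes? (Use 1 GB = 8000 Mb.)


total contact time = 4 * 14.3 * 60 = 3432.0000 s
data = 72.8 GB = 582400.0000 Mb
rate = 582400.0000 / 3432.0000 = 169.6970 Mbps

169.6970 Mbps


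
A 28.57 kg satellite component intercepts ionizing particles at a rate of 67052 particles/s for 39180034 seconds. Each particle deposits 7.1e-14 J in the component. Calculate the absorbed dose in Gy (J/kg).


Total energy deposited = rate * time * E_per
  = 67052 * 39180034 * 7.1e-14 = 0.1865241 J
Dose = E_total / mass = 0.1865241 / 28.57
Dose = 0.006528669 Gy

0.0065 Gy


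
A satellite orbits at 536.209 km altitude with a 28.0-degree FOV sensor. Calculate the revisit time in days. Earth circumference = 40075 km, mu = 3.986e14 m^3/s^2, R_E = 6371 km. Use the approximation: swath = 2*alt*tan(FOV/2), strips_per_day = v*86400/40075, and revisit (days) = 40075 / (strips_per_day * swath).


swath = 2*536.209*tan(0.2443461) = 267.3838 km
v = sqrt(mu/r) = 7596.5666 m/s = 7.5966 km/s
strips/day = v*86400/40075 = 7.5966*86400/40075 = 16.3779
coverage/day = strips * swath = 16.3779 * 267.3838 = 4379.1792 km
revisit = 40075 / 4379.1792 = 9.1513 days

9.1513 days


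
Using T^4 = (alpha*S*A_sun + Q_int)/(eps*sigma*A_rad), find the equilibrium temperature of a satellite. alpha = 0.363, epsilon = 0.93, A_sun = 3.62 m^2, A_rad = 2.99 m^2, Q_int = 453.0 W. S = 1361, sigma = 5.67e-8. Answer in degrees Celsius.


Numerator = alpha*S*A_sun + Q_int = 0.363*1361*3.62 + 453.0 = 2241.4357 W
Denominator = eps*sigma*A_rad = 0.93*5.67e-8*2.99 = 1.5766569e-07 W/K^4
T^4 = 1.4216382e+10 K^4
T = 345.3006 K = 72.1506 C

72.1506 degrees Celsius


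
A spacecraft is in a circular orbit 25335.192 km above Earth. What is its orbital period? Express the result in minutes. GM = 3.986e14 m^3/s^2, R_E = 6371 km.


r = 31706.1920 km = 3.1706192e+07 m
T = 2*pi*sqrt(r^3/mu) = 2*pi*sqrt(3.1873683e+22 / 3.986e14)
T = 56185.9009 s = 936.4317 min

936.4317 minutes


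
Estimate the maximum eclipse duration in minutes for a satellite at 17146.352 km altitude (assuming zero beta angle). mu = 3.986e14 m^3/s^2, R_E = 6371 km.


r = 23517.3520 km
T = 598.1948 min
Eclipse fraction = arcsin(R_E/r)/pi = arcsin(6371.0000/23517.3520)/pi
= arcsin(0.2709064)/pi = 0.08732337
Eclipse duration = 0.08732337 * 598.1948 = 52.2364 min

52.2364 minutes


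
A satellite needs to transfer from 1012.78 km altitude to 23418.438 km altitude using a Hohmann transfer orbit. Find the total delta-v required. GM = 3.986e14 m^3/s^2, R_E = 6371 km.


r1 = 7383.7800 km = 7.38378e+06 m
r2 = 29789.4380 km = 2.9789438e+07 m
dv1 = sqrt(mu/r1)*(sqrt(2*r2/(r1+r2)) - 1) = 1954.3322 m/s
dv2 = sqrt(mu/r2)*(1 - sqrt(2*r1/(r1+r2))) = 1352.3858 m/s
total dv = |dv1| + |dv2| = 1954.3322 + 1352.3858 = 3306.7180 m/s = 3.3067 km/s

3.3067 km/s


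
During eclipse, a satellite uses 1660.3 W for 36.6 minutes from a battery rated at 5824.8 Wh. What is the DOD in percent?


E_used = P * t / 60 = 1660.3 * 36.6 / 60 = 1012.7830 Wh
DOD = E_used / E_total * 100 = 1012.7830 / 5824.8 * 100
DOD = 17.3874 %

17.3874 %


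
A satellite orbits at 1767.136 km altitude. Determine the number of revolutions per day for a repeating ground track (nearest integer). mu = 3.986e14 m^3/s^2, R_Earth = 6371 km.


r = 8.138136e+06 m
T = 2*pi*sqrt(r^3/mu) = 7306.3191 s = 121.7720 min
revs/day = 1440 / 121.7720 = 11.8254
Rounded: 12 revolutions per day

12 revolutions per day


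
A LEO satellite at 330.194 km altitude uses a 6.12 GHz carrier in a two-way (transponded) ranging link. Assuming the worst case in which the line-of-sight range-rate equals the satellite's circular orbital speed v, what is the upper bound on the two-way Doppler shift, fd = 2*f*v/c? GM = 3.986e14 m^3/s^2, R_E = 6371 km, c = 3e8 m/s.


r = 6.701194e+06 m
v = sqrt(mu/r) = 7712.4534 m/s (worst-case radial velocity)
f = 6.12 GHz = 6.12e+09 Hz
fd = 2*f*v/c = 2*6.12e+09*7712.4534/3.0e+08
fd = 314668.0978 Hz

314668.0978 Hz


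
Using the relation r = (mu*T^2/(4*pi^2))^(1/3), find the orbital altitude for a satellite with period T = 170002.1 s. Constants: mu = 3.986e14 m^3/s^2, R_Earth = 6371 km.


T = 170002.1 s
r = (mu*T^2/(4*pi^2))^(1/3) = (3.986e14 * 170002.1^2 / (4*pi^2))^(1/3)
r = 6.6327767e+07 m = 66327.7670 km
alt = r - R_E = 66327.7670 - 6371 = 59956.7670 km

59956.7670 km


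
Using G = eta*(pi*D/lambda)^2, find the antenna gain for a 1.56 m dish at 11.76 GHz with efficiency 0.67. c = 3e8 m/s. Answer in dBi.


lambda = c/f = 3e8 / 1.176e+10 = 0.0255102 m
G = eta*(pi*D/lambda)^2 = 0.67*(pi*1.56/0.0255102)^2
G = 24728.3921 (linear)
G = 10*log10(24728.3921) = 43.9320 dBi

43.9320 dBi


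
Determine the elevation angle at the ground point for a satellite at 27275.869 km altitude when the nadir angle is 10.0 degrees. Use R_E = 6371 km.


r = R_E + alt = 33646.8690 km
Law of sines in the satellite / Earth-center / ground-point triangle:
  sin(nadir)/R_E = sin(90 + el)/r  =>  cos(el) = (r/R_E)*sin(nadir)
cos(el) = (33646.8690 / 6371.0000) * sin(10.0 deg) = 0.9170801
el = arccos(0.9170801) = 23.4971 deg
(Earth-central angle = 90 - nadir - el = 56.5029 deg)

23.4971 degrees


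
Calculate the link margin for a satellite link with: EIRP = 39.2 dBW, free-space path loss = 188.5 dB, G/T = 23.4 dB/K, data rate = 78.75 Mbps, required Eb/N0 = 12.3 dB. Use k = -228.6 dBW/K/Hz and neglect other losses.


C/N0 = EIRP - FSPL + G/T - k = 39.2 - 188.5 + 23.4 - (-228.6)
C/N0 = 102.7000 dB-Hz
R_b = 78.75 Mbps = 7.875e+07 bps -> 10*log10(R_b) = 78.9625 dB-Hz
Eb/N0 = C/N0 - 10*log10(R_b) = 102.7000 - 78.9625 = 23.7375 dB
Margin = Eb/N0 - Eb/N0_req = 23.7375 - 12.3 = 11.4375 dB (link closes)

11.4375 dB


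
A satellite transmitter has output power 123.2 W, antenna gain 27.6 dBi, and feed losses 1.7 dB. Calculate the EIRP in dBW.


Pt = 123.2 W = 20.9061 dBW
EIRP = Pt_dBW + Gt - losses = 20.9061 + 27.6 - 1.7 = 46.8061 dBW

46.8061 dBW


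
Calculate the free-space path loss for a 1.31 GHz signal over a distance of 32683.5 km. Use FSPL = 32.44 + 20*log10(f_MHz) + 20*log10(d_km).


f = 1.31 GHz = 1310.0000 MHz
d = 32683.5 km
FSPL = 32.44 + 20*log10(1310.0000) + 20*log10(32683.5)
FSPL = 32.44 + 62.3454 + 90.2866
FSPL = 185.0720 dB

185.0720 dB


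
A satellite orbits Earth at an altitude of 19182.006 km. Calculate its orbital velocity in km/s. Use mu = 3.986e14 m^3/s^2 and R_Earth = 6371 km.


r = R_E + alt = 6371.0 + 19182.006 = 25553.0060 km = 2.5553006e+07 m
v = sqrt(mu/r) = sqrt(3.986e14 / 2.5553006e+07) = 3949.5503 m/s = 3.9496 km/s

3.9496 km/s


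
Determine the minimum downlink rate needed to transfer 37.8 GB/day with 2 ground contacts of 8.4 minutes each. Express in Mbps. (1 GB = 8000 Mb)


total contact time = 2 * 8.4 * 60 = 1008.0000 s
data = 37.8 GB = 302400.0000 Mb
rate = 302400.0000 / 1008.0000 = 300.0000 Mbps

300.0000 Mbps


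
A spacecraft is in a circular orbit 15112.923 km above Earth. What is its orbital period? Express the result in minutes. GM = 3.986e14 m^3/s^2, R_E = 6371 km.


r = 21483.9230 km = 2.1483923e+07 m
T = 2*pi*sqrt(r^3/mu) = 2*pi*sqrt(9.9160969e+21 / 3.986e14)
T = 31338.7451 s = 522.3124 min

522.3124 minutes


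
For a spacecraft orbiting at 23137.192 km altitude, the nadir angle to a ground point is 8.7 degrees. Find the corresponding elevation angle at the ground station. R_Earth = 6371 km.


r = R_E + alt = 29508.1920 km
Law of sines in the satellite / Earth-center / ground-point triangle:
  sin(nadir)/R_E = sin(90 + el)/r  =>  cos(el) = (r/R_E)*sin(nadir)
cos(el) = (29508.1920 / 6371.0000) * sin(8.7 deg) = 0.700586
el = arccos(0.700586) = 45.5260 deg
(Earth-central angle = 90 - nadir - el = 35.7740 deg)

45.5260 degrees


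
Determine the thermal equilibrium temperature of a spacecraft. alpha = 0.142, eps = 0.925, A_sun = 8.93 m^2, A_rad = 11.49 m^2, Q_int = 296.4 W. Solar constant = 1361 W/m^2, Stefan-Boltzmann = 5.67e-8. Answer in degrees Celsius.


Numerator = alpha*S*A_sun + Q_int = 0.142*1361*8.93 + 296.4 = 2022.2297 W
Denominator = eps*sigma*A_rad = 0.925*5.67e-8*11.49 = 6.0262178e-07 W/K^4
T^4 = 3.3557195e+09 K^4
T = 240.6836 K = -32.4664 C

-32.4664 degrees Celsius


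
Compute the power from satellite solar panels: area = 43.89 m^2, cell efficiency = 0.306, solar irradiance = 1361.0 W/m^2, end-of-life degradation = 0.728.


P = area * eta * S * degradation
P = 43.89 * 0.306 * 1361.0 * 0.728
P = 13306.8883 W

13306.8883 W


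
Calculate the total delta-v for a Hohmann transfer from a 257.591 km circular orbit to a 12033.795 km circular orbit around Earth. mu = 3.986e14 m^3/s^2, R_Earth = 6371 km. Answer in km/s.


r1 = 6628.5910 km = 6.628591e+06 m
r2 = 18404.7950 km = 1.8404795e+07 m
dv1 = sqrt(mu/r1)*(sqrt(2*r2/(r1+r2)) - 1) = 1648.6905 m/s
dv2 = sqrt(mu/r2)*(1 - sqrt(2*r1/(r1+r2))) = 1267.1117 m/s
total dv = |dv1| + |dv2| = 1648.6905 + 1267.1117 = 2915.8022 m/s = 2.9158 km/s

2.9158 km/s


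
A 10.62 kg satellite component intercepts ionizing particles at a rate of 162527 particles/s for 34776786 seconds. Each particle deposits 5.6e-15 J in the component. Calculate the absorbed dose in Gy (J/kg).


Total energy deposited = rate * time * E_per
  = 162527 * 34776786 * 5.6e-15 = 0.03165213 J
Dose = E_total / mass = 0.03165213 / 10.62
Dose = 0.002980427 Gy

0.0030 Gy


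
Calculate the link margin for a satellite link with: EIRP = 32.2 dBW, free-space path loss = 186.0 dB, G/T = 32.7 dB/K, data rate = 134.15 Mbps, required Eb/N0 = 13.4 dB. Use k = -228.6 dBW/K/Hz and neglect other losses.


C/N0 = EIRP - FSPL + G/T - k = 32.2 - 186.0 + 32.7 - (-228.6)
C/N0 = 107.5000 dB-Hz
R_b = 134.15 Mbps = 1.3415e+08 bps -> 10*log10(R_b) = 81.2759 dB-Hz
Eb/N0 = C/N0 - 10*log10(R_b) = 107.5000 - 81.2759 = 26.2241 dB
Margin = Eb/N0 - Eb/N0_req = 26.2241 - 13.4 = 12.8241 dB (link closes)

12.8241 dB


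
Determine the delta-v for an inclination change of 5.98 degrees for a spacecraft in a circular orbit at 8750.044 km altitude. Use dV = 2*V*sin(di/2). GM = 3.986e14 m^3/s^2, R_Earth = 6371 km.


r = 15121.0440 km = 1.5121044e+07 m
V = sqrt(mu/r) = 5134.2588 m/s
di = 5.98 deg = 0.1043707 rad
dV = 2*V*sin(di/2) = 2*5134.2588*sin(0.05218534)
dV = 535.6229 m/s = 0.5356229 km/s

0.5356 km/s


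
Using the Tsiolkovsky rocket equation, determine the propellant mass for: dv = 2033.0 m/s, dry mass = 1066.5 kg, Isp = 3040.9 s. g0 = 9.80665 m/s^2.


ve = Isp * g0 = 3040.9 * 9.80665 = 29821.041985 m/s
mass ratio = exp(dv/ve) = exp(2033.0/29821.041985) = 1.07055086
m_prop = m_dry * (mr - 1) = 1066.5 * (1.07055086 - 1)
m_prop = 75.2425 kg

75.2425 kg


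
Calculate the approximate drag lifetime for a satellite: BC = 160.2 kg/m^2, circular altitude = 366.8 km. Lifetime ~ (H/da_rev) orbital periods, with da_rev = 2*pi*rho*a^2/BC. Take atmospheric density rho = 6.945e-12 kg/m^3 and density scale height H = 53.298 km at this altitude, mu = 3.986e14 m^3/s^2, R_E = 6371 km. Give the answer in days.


a = R_E + alt = 6737.8000 km = 6.7378e+06 m
da_rev = 2*pi*rho*a^2/BC = 2*pi*6.945e-12*(6.7378e+06)^2/160.2 = 12.365903 m per revolution
N = H/da_rev = 53298.0000 m / 12.365903 m = 4310.0775 revolutions
P = 2*pi*sqrt(a^3/mu) = 5504.1263 s
lifetime = N*P = 4310.0775 * 5504.1263 = 2.3723211e+07 s = 274.5742 days

274.5742 days


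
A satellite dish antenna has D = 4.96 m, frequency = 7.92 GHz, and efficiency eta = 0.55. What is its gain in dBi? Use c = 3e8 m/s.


lambda = c/f = 3e8 / 7.92e+09 = 0.03787879 m
G = eta*(pi*D/lambda)^2 = 0.55*(pi*4.96/0.03787879)^2
G = 93075.1279 (linear)
G = 10*log10(93075.1279) = 49.6883 dBi

49.6883 dBi


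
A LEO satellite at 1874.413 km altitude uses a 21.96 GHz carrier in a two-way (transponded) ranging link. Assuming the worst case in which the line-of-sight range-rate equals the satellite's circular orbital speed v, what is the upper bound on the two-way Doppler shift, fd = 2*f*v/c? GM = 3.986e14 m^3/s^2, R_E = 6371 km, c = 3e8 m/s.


r = 8.245413e+06 m
v = sqrt(mu/r) = 6952.8433 m/s (worst-case radial velocity)
f = 21.96 GHz = 2.196e+10 Hz
fd = 2*f*v/c = 2*2.196e+10*6952.8433/3.0e+08
fd = 1.0178963e+06 Hz

1.0179e+06 Hz


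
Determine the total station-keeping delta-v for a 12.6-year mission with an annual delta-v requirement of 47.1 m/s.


dV = rate * years = 47.1 * 12.6
dV = 593.4600 m/s

593.4600 m/s


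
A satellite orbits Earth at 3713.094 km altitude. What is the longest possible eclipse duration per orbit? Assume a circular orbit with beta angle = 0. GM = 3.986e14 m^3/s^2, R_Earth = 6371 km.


r = 10084.0940 km
T = 167.9636 min
Eclipse fraction = arcsin(R_E/r)/pi = arcsin(6371.0000/10084.0940)/pi
= arcsin(0.631787)/pi = 0.2176783
Eclipse duration = 0.2176783 * 167.9636 = 36.5620 min

36.5620 minutes


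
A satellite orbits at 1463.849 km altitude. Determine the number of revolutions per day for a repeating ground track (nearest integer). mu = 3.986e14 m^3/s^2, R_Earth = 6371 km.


r = 7.834849e+06 m
T = 2*pi*sqrt(r^3/mu) = 6901.7173 s = 115.0286 min
revs/day = 1440 / 115.0286 = 12.5186
Rounded: 13 revolutions per day

13 revolutions per day


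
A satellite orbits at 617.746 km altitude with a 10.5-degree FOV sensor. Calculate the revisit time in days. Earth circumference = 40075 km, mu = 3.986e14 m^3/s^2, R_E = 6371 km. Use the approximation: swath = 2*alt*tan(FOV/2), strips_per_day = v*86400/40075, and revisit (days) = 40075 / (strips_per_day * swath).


swath = 2*617.746*tan(0.09162979) = 113.5258 km
v = sqrt(mu/r) = 7552.1224 m/s = 7.5521 km/s
strips/day = v*86400/40075 = 7.5521*86400/40075 = 16.2821
coverage/day = strips * swath = 16.2821 * 113.5258 = 1848.4328 km
revisit = 40075 / 1848.4328 = 21.6805 days

21.6805 days


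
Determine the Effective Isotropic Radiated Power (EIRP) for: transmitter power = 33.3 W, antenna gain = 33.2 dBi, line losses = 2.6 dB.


Pt = 33.3 W = 15.2244 dBW
EIRP = Pt_dBW + Gt - losses = 15.2244 + 33.2 - 2.6 = 45.8244 dBW

45.8244 dBW


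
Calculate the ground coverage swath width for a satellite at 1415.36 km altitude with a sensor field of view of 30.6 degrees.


FOV = 30.6 deg = 0.5340708 rad
swath = 2 * alt * tan(FOV/2) = 2 * 1415.36 * tan(0.2670354)
swath = 2 * 1415.36 * 0.273569
swath = 774.3974 km

774.3974 km


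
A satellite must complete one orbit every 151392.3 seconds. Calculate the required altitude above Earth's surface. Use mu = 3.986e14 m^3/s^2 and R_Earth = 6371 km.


T = 151392.3 s
r = (mu*T^2/(4*pi^2))^(1/3) = (3.986e14 * 151392.3^2 / (4*pi^2))^(1/3)
r = 6.1394346e+07 m = 61394.3460 km
alt = r - R_E = 61394.3460 - 6371 = 55023.3460 km

55023.3460 km


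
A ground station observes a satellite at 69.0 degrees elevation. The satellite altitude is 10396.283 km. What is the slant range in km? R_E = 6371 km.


h = 10396.283 km, el = 69.0 deg
d = -R_E*sin(el) + sqrt((R_E*sin(el))^2 + 2*R_E*h + h^2)
d = -6371.0000*sin(1.2043) + sqrt((6371.0000*0.9335804)^2 + 2*6371.0000*10396.283 + 10396.283^2)
d = 10663.2683 km

10663.2683 km


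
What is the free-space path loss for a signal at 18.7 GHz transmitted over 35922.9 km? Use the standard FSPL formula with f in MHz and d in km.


f = 18.7 GHz = 18700.0000 MHz
d = 35922.9 km
FSPL = 32.44 + 20*log10(18700.0000) + 20*log10(35922.9)
FSPL = 32.44 + 85.4368 + 91.1074
FSPL = 208.9843 dB

208.9843 dB


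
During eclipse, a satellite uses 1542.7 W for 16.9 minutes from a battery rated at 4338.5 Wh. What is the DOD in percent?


E_used = P * t / 60 = 1542.7 * 16.9 / 60 = 434.5272 Wh
DOD = E_used / E_total * 100 = 434.5272 / 4338.5 * 100
DOD = 10.0156 %

10.0156 %


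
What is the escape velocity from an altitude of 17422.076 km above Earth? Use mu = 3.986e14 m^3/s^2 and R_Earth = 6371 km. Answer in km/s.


r = 6371.0 + 17422.076 = 23793.0760 km = 2.3793076e+07 m
v_esc = sqrt(2*mu/r) = sqrt(2*3.986e14 / 2.3793076e+07)
v_esc = 5788.3975 m/s = 5.7884 km/s

5.7884 km/s


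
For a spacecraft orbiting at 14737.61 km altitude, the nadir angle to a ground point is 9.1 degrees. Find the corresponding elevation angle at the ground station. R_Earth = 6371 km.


r = R_E + alt = 21108.6100 km
Law of sines in the satellite / Earth-center / ground-point triangle:
  sin(nadir)/R_E = sin(90 + el)/r  =>  cos(el) = (r/R_E)*sin(nadir)
cos(el) = (21108.6100 / 6371.0000) * sin(9.1 deg) = 0.5240146
el = arccos(0.5240146) = 58.3981 deg
(Earth-central angle = 90 - nadir - el = 22.5019 deg)

58.3981 degrees


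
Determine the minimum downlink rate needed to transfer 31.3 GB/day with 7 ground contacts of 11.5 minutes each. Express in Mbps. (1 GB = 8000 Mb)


total contact time = 7 * 11.5 * 60 = 4830.0000 s
data = 31.3 GB = 250400.0000 Mb
rate = 250400.0000 / 4830.0000 = 51.8427 Mbps

51.8427 Mbps


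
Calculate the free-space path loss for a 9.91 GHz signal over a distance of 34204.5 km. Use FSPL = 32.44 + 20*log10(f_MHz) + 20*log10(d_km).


f = 9.91 GHz = 9910.0000 MHz
d = 34204.5 km
FSPL = 32.44 + 20*log10(9910.0000) + 20*log10(34204.5)
FSPL = 32.44 + 79.9215 + 90.6817
FSPL = 203.0431 dB

203.0431 dB


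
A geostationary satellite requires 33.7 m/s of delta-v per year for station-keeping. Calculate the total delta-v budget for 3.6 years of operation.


dV = rate * years = 33.7 * 3.6
dV = 121.3200 m/s

121.3200 m/s


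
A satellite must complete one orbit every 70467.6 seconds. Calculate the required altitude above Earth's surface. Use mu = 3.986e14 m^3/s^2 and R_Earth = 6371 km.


T = 70467.6 s
r = (mu*T^2/(4*pi^2))^(1/3) = (3.986e14 * 70467.6^2 / (4*pi^2))^(1/3)
r = 3.687388e+07 m = 36873.8801 km
alt = r - R_E = 36873.8801 - 6371 = 30502.8801 km

30502.8801 km


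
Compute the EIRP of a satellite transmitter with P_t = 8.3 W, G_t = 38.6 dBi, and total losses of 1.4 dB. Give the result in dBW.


Pt = 8.3 W = 9.1908 dBW
EIRP = Pt_dBW + Gt - losses = 9.1908 + 38.6 - 1.4 = 46.3908 dBW

46.3908 dBW


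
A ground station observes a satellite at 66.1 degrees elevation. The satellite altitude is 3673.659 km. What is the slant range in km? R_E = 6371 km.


h = 3673.659 km, el = 66.1 deg
d = -R_E*sin(el) + sqrt((R_E*sin(el))^2 + 2*R_E*h + h^2)
d = -6371.0000*sin(1.1537) + sqrt((6371.0000*0.914254)^2 + 2*6371.0000*3673.659 + 3673.659^2)
d = 3882.6462 km

3882.6462 km


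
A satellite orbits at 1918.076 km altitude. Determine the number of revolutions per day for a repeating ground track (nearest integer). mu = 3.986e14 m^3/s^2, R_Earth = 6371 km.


r = 8.289076e+06 m
T = 2*pi*sqrt(r^3/mu) = 7510.5269 s = 125.1754 min
revs/day = 1440 / 125.1754 = 11.5039
Rounded: 12 revolutions per day

12 revolutions per day


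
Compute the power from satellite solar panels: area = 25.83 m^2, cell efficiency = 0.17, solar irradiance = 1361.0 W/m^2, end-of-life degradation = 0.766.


P = area * eta * S * degradation
P = 25.83 * 0.17 * 1361.0 * 0.766
P = 4577.8359 W

4577.8359 W


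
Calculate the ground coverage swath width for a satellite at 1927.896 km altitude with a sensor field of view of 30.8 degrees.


FOV = 30.8 deg = 0.5375614 rad
swath = 2 * alt * tan(FOV/2) = 2 * 1927.896 * tan(0.2687807)
swath = 2 * 1927.896 * 0.2754459
swath = 1062.0621 km

1062.0621 km


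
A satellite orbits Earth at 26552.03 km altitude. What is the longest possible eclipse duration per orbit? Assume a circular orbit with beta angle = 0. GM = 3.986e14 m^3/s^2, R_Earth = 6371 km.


r = 32923.0300 km
T = 990.8540 min
Eclipse fraction = arcsin(R_E/r)/pi = arcsin(6371.0000/32923.0300)/pi
= arcsin(0.193512)/pi = 0.06198783
Eclipse duration = 0.06198783 * 990.8540 = 61.4209 min

61.4209 minutes


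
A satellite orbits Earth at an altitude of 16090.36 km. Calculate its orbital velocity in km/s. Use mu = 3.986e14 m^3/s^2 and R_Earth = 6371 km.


r = R_E + alt = 6371.0 + 16090.36 = 22461.3600 km = 2.246136e+07 m
v = sqrt(mu/r) = sqrt(3.986e14 / 2.246136e+07) = 4212.6039 m/s = 4.2126 km/s

4.2126 km/s


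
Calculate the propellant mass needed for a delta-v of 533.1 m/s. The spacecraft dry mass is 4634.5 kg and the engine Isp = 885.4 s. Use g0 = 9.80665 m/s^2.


ve = Isp * g0 = 885.4 * 9.80665 = 8682.807910 m/s
mass ratio = exp(dv/ve) = exp(533.1/8682.807910) = 1.06332117
m_prop = m_dry * (mr - 1) = 4634.5 * (1.06332117 - 1)
m_prop = 293.4620 kg

293.4620 kg


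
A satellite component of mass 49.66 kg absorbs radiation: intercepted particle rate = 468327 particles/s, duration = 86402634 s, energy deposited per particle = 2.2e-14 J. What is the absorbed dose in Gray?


Total energy deposited = rate * time * E_per
  = 468327 * 86402634 * 2.2e-14 = 0.8902231 J
Dose = E_total / mass = 0.8902231 / 49.66
Dose = 0.01792636 Gy

0.0179 Gy


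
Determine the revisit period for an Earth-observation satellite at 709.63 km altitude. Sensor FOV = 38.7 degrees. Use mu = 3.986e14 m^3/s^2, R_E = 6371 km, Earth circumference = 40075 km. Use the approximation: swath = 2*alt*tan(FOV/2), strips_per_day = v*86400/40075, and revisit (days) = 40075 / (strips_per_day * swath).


swath = 2*709.63*tan(0.3377212) = 498.4086 km
v = sqrt(mu/r) = 7502.9611 m/s = 7.5030 km/s
strips/day = v*86400/40075 = 7.5030*86400/40075 = 16.1761
coverage/day = strips * swath = 16.1761 * 498.4086 = 8062.2910 km
revisit = 40075 / 8062.2910 = 4.9707 days

4.9707 days


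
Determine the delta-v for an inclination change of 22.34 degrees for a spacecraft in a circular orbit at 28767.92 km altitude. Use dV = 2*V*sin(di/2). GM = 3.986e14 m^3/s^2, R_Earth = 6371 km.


r = 35138.9200 km = 3.513892e+07 m
V = sqrt(mu/r) = 3368.0183 m/s
di = 22.34 deg = 0.3899066 rad
dV = 2*V*sin(di/2) = 2*3368.0183*sin(0.1949533)
dV = 1304.9097 m/s = 1.3049 km/s

1.3049 km/s


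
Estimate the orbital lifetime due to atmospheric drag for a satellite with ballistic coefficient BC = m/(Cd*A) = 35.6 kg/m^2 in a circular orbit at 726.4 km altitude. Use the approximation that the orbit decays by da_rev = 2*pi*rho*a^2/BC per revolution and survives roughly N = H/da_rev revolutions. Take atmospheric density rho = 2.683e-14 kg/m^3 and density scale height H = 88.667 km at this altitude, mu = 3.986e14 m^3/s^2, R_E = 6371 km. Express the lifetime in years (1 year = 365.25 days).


a = R_E + alt = 7097.4000 km = 7.0974e+06 m
da_rev = 2*pi*rho*a^2/BC = 2*pi*2.683e-14*(7.0974e+06)^2/35.6 = 0.23853335 m per revolution
N = H/da_rev = 88667.0000 m / 0.23853335 m = 371717.4140 revolutions
P = 2*pi*sqrt(a^3/mu) = 5950.5916 s
lifetime = N*P = 371717.4140 * 5950.5916 = 2.2119385e+09 s = 25601.1403 days
years = 25601.1403 / 365.25 = 70.0921 years

70.0921 years


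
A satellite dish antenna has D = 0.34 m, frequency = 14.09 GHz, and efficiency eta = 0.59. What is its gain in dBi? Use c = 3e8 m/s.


lambda = c/f = 3e8 / 1.409e+10 = 0.0212917 m
G = eta*(pi*D/lambda)^2 = 0.59*(pi*0.34/0.0212917)^2
G = 1484.8722 (linear)
G = 10*log10(1484.8722) = 31.7169 dBi

31.7169 dBi


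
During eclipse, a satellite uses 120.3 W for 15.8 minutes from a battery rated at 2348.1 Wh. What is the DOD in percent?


E_used = P * t / 60 = 120.3 * 15.8 / 60 = 31.6790 Wh
DOD = E_used / E_total * 100 = 31.6790 / 2348.1 * 100
DOD = 1.3491 %

1.3491 %


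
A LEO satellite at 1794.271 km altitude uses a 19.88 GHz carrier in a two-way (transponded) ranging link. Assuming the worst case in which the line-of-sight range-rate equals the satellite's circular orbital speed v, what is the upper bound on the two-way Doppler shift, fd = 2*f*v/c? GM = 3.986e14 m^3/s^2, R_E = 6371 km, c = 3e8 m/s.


r = 8.165271e+06 m
v = sqrt(mu/r) = 6986.8810 m/s (worst-case radial velocity)
f = 19.88 GHz = 1.988e+10 Hz
fd = 2*f*v/c = 2*1.988e+10*6986.8810/3.0e+08
fd = 925994.6266 Hz

925994.6266 Hz


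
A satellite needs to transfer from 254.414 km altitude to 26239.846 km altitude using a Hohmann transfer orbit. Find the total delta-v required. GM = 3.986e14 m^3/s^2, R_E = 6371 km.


r1 = 6625.4140 km = 6.625414e+06 m
r2 = 32610.8460 km = 3.2610846e+07 m
dv1 = sqrt(mu/r1)*(sqrt(2*r2/(r1+r2)) - 1) = 2243.8962 m/s
dv2 = sqrt(mu/r2)*(1 - sqrt(2*r1/(r1+r2))) = 1464.4035 m/s
total dv = |dv1| + |dv2| = 2243.8962 + 1464.4035 = 3708.2996 m/s = 3.7083 km/s

3.7083 km/s


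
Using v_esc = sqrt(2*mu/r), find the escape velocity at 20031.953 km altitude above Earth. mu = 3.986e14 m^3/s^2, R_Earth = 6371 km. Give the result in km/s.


r = 6371.0 + 20031.953 = 26402.9530 km = 2.6402953e+07 m
v_esc = sqrt(2*mu/r) = sqrt(2*3.986e14 / 2.6402953e+07)
v_esc = 5494.8696 m/s = 5.4949 km/s

5.4949 km/s


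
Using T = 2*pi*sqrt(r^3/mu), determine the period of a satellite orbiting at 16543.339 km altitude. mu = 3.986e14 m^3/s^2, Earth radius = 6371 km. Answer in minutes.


r = 22914.3390 km = 2.2914339e+07 m
T = 2*pi*sqrt(r^3/mu) = 2*pi*sqrt(1.2031562e+22 / 3.986e14)
T = 34520.1141 s = 575.3352 min

575.3352 minutes


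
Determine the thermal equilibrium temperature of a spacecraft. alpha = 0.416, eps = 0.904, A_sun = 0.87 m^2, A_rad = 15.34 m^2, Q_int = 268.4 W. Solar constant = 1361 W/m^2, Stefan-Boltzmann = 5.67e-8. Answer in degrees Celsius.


Numerator = alpha*S*A_sun + Q_int = 0.416*1361*0.87 + 268.4 = 760.9731 W
Denominator = eps*sigma*A_rad = 0.904*5.67e-8*15.34 = 7.8627931e-07 W/K^4
T^4 = 9.6781526e+08 K^4
T = 176.3795 K = -96.7705 C

-96.7705 degrees Celsius


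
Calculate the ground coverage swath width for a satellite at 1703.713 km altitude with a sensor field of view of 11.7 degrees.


FOV = 11.7 deg = 0.2042035 rad
swath = 2 * alt * tan(FOV/2) = 2 * 1703.713 * tan(0.1021018)
swath = 2 * 1703.713 * 0.102458
swath = 349.1182 km

349.1182 km


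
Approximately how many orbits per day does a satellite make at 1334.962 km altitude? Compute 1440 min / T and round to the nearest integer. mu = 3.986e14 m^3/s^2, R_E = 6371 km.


r = 7.705962e+06 m
T = 2*pi*sqrt(r^3/mu) = 6732.1148 s = 112.2019 min
revs/day = 1440 / 112.2019 = 12.8340
Rounded: 13 revolutions per day

13 revolutions per day


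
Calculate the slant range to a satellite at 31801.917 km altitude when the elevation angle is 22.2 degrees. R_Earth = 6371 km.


h = 31801.917 km, el = 22.2 deg
d = -R_E*sin(el) + sqrt((R_E*sin(el))^2 + 2*R_E*h + h^2)
d = -6371.0000*sin(0.3874631) + sqrt((6371.0000*0.3778408)^2 + 2*6371.0000*31801.917 + 31801.917^2)
d = 35307.1858 km

35307.1858 km


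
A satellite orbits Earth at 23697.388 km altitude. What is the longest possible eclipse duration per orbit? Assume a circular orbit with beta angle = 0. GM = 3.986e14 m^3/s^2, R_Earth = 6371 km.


r = 30068.3880 km
T = 864.8189 min
Eclipse fraction = arcsin(R_E/r)/pi = arcsin(6371.0000/30068.3880)/pi
= arcsin(0.2118837)/pi = 0.06795979
Eclipse duration = 0.06795979 * 864.8189 = 58.7729 min

58.7729 minutes


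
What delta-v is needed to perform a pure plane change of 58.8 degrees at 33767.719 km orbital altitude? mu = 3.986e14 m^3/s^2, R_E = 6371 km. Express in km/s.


r = 40138.7190 km = 4.0138719e+07 m
V = sqrt(mu/r) = 3151.2793 m/s
di = 58.8 deg = 1.0263 rad
dV = 2*V*sin(di/2) = 2*3151.2793*sin(0.5131268)
dV = 3093.9496 m/s = 3.0939 km/s

3.0939 km/s


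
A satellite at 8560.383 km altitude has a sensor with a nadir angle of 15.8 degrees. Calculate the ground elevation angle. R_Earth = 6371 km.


r = R_E + alt = 14931.3830 km
Law of sines in the satellite / Earth-center / ground-point triangle:
  sin(nadir)/R_E = sin(90 + el)/r  =>  cos(el) = (r/R_E)*sin(nadir)
cos(el) = (14931.3830 / 6371.0000) * sin(15.8 deg) = 0.6381291
el = arccos(0.6381291) = 50.3475 deg
(Earth-central angle = 90 - nadir - el = 23.8525 deg)

50.3475 degrees


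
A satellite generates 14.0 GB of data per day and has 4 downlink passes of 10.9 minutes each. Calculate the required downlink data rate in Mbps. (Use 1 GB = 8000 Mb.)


total contact time = 4 * 10.9 * 60 = 2616.0000 s
data = 14.0 GB = 112000.0000 Mb
rate = 112000.0000 / 2616.0000 = 42.8135 Mbps

42.8135 Mbps


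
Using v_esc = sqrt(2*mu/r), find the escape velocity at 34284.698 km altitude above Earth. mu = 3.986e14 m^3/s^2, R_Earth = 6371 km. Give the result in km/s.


r = 6371.0 + 34284.698 = 40655.6980 km = 4.0655698e+07 m
v_esc = sqrt(2*mu/r) = sqrt(2*3.986e14 / 4.0655698e+07)
v_esc = 4428.1562 m/s = 4.4282 km/s

4.4282 km/s


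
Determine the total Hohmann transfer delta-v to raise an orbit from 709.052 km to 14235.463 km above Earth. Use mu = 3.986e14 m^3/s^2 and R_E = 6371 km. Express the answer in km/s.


r1 = 7080.0520 km = 7.080052e+06 m
r2 = 20606.4630 km = 2.0606463e+07 m
dv1 = sqrt(mu/r1)*(sqrt(2*r2/(r1+r2)) - 1) = 1651.1983 m/s
dv2 = sqrt(mu/r2)*(1 - sqrt(2*r1/(r1+r2))) = 1252.7900 m/s
total dv = |dv1| + |dv2| = 1651.1983 + 1252.7900 = 2903.9884 m/s = 2.9040 km/s

2.9040 km/s


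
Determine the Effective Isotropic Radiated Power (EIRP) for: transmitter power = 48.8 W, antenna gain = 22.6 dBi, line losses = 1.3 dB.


Pt = 48.8 W = 16.8842 dBW
EIRP = Pt_dBW + Gt - losses = 16.8842 + 22.6 - 1.3 = 38.1842 dBW

38.1842 dBW


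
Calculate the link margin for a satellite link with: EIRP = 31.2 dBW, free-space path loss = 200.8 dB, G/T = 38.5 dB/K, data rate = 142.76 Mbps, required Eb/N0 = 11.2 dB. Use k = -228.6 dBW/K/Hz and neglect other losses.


C/N0 = EIRP - FSPL + G/T - k = 31.2 - 200.8 + 38.5 - (-228.6)
C/N0 = 97.5000 dB-Hz
R_b = 142.76 Mbps = 1.4276e+08 bps -> 10*log10(R_b) = 81.5461 dB-Hz
Eb/N0 = C/N0 - 10*log10(R_b) = 97.5000 - 81.5461 = 15.9539 dB
Margin = Eb/N0 - Eb/N0_req = 15.9539 - 11.2 = 4.7539 dB (link closes)

4.7539 dB


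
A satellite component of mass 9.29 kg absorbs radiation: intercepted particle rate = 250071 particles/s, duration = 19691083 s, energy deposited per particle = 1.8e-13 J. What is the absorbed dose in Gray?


Total energy deposited = rate * time * E_per
  = 250071 * 19691083 * 1.8e-13 = 0.8863504 J
Dose = E_total / mass = 0.8863504 / 9.29
Dose = 0.09540908 Gy

0.0954 Gy


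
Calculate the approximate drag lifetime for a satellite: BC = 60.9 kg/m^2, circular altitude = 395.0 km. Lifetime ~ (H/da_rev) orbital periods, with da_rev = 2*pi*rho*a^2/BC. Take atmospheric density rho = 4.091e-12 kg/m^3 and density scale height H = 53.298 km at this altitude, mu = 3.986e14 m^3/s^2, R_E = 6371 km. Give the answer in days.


a = R_E + alt = 6766.0000 km = 6.766e+06 m
da_rev = 2*pi*rho*a^2/BC = 2*pi*4.091e-12*(6.766e+06)^2/60.9 = 19.322176 m per revolution
N = H/da_rev = 53298.0000 m / 19.322176 m = 2758.3849 revolutions
P = 2*pi*sqrt(a^3/mu) = 5538.7175 s
lifetime = N*P = 2758.3849 * 5538.7175 = 1.5277915e+07 s = 176.8277 days

176.8277 days


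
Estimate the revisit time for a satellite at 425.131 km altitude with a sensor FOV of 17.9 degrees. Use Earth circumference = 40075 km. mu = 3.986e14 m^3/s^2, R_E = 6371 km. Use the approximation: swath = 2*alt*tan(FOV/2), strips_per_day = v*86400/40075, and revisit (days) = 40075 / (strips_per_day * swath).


swath = 2*425.131*tan(0.156207) = 133.9078 km
v = sqrt(mu/r) = 7658.3952 m/s = 7.6584 km/s
strips/day = v*86400/40075 = 7.6584*86400/40075 = 16.5112
coverage/day = strips * swath = 16.5112 * 133.9078 = 2210.9746 km
revisit = 40075 / 2210.9746 = 18.1255 days

18.1255 days


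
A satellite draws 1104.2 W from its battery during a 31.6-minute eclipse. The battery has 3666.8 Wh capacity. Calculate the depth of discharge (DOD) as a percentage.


E_used = P * t / 60 = 1104.2 * 31.6 / 60 = 581.5453 Wh
DOD = E_used / E_total * 100 = 581.5453 / 3666.8 * 100
DOD = 15.8598 %

15.8598 %


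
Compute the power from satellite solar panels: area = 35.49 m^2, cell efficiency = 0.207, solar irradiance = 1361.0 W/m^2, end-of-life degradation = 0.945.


P = area * eta * S * degradation
P = 35.49 * 0.207 * 1361.0 * 0.945
P = 9448.5742 W

9448.5742 W


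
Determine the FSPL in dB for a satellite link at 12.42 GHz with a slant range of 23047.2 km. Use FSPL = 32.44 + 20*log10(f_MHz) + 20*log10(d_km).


f = 12.42 GHz = 12420.0000 MHz
d = 23047.2 km
FSPL = 32.44 + 20*log10(12420.0000) + 20*log10(23047.2)
FSPL = 32.44 + 81.8824 + 87.2524
FSPL = 201.5748 dB

201.5748 dB


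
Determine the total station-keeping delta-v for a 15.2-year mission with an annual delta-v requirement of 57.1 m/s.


dV = rate * years = 57.1 * 15.2
dV = 867.9200 m/s

867.9200 m/s


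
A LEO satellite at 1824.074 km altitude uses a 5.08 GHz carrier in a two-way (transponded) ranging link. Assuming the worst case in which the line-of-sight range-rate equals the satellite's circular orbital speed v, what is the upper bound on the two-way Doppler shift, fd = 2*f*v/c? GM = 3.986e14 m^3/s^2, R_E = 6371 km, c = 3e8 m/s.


r = 8.195074e+06 m
v = sqrt(mu/r) = 6974.1648 m/s (worst-case radial velocity)
f = 5.08 GHz = 5.08e+09 Hz
fd = 2*f*v/c = 2*5.08e+09*6974.1648/3.0e+08
fd = 236191.7156 Hz

236191.7156 Hz


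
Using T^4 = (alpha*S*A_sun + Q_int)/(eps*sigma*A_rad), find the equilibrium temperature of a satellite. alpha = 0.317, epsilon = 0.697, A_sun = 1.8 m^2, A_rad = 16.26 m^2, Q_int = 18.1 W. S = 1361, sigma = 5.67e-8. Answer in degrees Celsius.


Numerator = alpha*S*A_sun + Q_int = 0.317*1361*1.8 + 18.1 = 794.6866 W
Denominator = eps*sigma*A_rad = 0.697*5.67e-8*16.26 = 6.4259357e-07 W/K^4
T^4 = 1.2366862e+09 K^4
T = 187.5275 K = -85.6225 C

-85.6225 degrees Celsius
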